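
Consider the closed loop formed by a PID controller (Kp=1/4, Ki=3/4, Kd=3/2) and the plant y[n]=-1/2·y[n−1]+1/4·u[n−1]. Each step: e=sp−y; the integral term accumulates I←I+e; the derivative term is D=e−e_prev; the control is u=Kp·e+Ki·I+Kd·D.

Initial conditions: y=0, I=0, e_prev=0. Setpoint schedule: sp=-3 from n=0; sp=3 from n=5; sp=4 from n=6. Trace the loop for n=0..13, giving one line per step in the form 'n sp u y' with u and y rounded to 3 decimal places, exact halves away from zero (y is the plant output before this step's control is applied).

(exact arithmetic carried between steps; '≈' marks a value shown rounded to 6 d.p. or computed from one; I and e_prev carry over from the previous line; the table rounds u and y to 3 d.p., halves away from zero)
n=0: y=0, sp=-3, e=sp−y=-3; I=-3, D=e−e_prev=-3; u=1/4·(-3)+3/4·(-3)+3/2·(-3)=-7.5; next y=-1/2·0+1/4·(-7.5)=-1.875
n=1: y=-1.875, sp=-3, e=sp−y=-1.125; I=-4.125, D=e−e_prev=1.875; u=1/4·(-1.125)+3/4·(-4.125)+3/2·1.875=-0.5625; next y=-1/2·(-1.875)+1/4·(-0.5625)=0.796875
n=2: y=0.796875, sp=-3, e=sp−y=-3.796875; I=-7.921875, D=e−e_prev=-2.671875; u=1/4·(-3.796875)+3/4·(-7.921875)+3/2·(-2.671875)≈-10.898438; next y=-1/2·0.796875+1/4·(-10.898438)≈-3.123047
n=3: y≈-3.123047, sp=-3, e=sp−y≈0.123047; I≈-7.798828, D=e−e_prev≈3.919922; u=1/4·0.123047+3/4·(-7.798828)+3/2·3.919922≈0.061523; next y=-1/2·(-3.123047)+1/4·0.061523≈1.576904
n=4: y≈1.576904, sp=-3, e=sp−y≈-4.576904; I≈-12.375732, D=e−e_prev≈-4.699951; u=1/4·(-4.576904)+3/4·(-12.375732)+3/2·(-4.699951)≈-17.475952; next y=-1/2·1.576904+1/4·(-17.475952)≈-5.157440
n=5: y≈-5.157440, sp=3, e=sp−y≈8.157440; I≈-4.218292, D=e−e_prev≈12.734344; u=1/4·8.157440+3/4·(-4.218292)+3/2·12.734344≈17.977158; next y=-1/2·(-5.157440)+1/4·17.977158≈7.073009
n=6: y≈7.073009, sp=4, e=sp−y≈-3.073009; I≈-7.291302, D=e−e_prev≈-11.230450; u=1/4·(-3.073009)+3/4·(-7.291302)+3/2·(-11.230450)≈-23.082403; next y=-1/2·7.073009+1/4·(-23.082403)≈-9.307106
n=7: y≈-9.307106, sp=4, e=sp−y≈13.307106; I≈6.015804, D=e−e_prev≈16.380115; u=1/4·13.307106+3/4·6.015804+3/2·16.380115≈32.408802; next y=-1/2·(-9.307106)+1/4·32.408802≈12.755753
n=8: y≈12.755753, sp=4, e=sp−y≈-8.755753; I≈-2.739949, D=e−e_prev≈-22.062859; u=1/4·(-8.755753)+3/4·(-2.739949)+3/2·(-22.062859)≈-37.338188; next y=-1/2·12.755753+1/4·(-37.338188)≈-15.712424
n=9: y≈-15.712424, sp=4, e=sp−y≈19.712424; I≈16.972474, D=e−e_prev≈28.468177; u=1/4·19.712424+3/4·16.972474+3/2·28.468177≈60.359727; next y=-1/2·(-15.712424)+1/4·60.359727≈22.946144
n=10: y≈22.946144, sp=4, e=sp−y≈-18.946144; I≈-1.973669, D=e−e_prev≈-38.658567; u=1/4·(-18.946144)+3/4·(-1.973669)+3/2·(-38.658567)≈-64.204639; next y=-1/2·22.946144+1/4·(-64.204639)≈-27.524232
n=11: y≈-27.524232, sp=4, e=sp−y≈31.524232; I≈29.550562, D=e−e_prev≈50.470375; u=1/4·31.524232+3/4·29.550562+3/2·50.470375≈105.749542; next y=-1/2·(-27.524232)+1/4·105.749542≈40.199501
n=12: y≈40.199501, sp=4, e=sp−y≈-36.199501; I≈-6.648939, D=e−e_prev≈-67.723733; u=1/4·(-36.199501)+3/4·(-6.648939)+3/2·(-67.723733)≈-115.622179; next y=-1/2·40.199501+1/4·(-115.622179)≈-49.005295
n=13: y≈-49.005295, sp=4, e=sp−y≈53.005295; I≈46.356356, D=e−e_prev≈89.204797; u=1/4·53.005295+3/4·46.356356+3/2·89.204797≈181.825786; next y=-1/2·(-49.005295)+1/4·181.825786≈69.959094

0 -3 -7.500 0.000
1 -3 -0.563 -1.875
2 -3 -10.898 0.797
3 -3 0.062 -3.123
4 -3 -17.476 1.577
5 3 17.977 -5.157
6 4 -23.082 7.073
7 4 32.409 -9.307
8 4 -37.338 12.756
9 4 60.360 -15.712
10 4 -64.205 22.946
11 4 105.750 -27.524
12 4 -115.622 40.200
13 4 181.826 -49.005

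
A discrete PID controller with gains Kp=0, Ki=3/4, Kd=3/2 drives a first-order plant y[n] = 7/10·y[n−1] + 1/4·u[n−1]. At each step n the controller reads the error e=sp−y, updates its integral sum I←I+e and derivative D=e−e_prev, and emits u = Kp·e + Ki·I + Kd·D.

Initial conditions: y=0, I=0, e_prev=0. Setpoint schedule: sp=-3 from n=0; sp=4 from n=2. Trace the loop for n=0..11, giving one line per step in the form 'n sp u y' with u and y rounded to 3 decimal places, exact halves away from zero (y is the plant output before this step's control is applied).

0 -3 -6.750 0.000
1 -3 -0.703 -1.688
2 4 10.788 -1.357
3 4 -2.183 1.747
4 4 6.570 0.677
5 4 4.219 2.117
6 4 6.846 2.536
7 4 6.435 3.487
8 4 6.980 4.049
9 4 6.594 4.580
10 4 6.336 4.854
11 4 5.820 4.982

(exact arithmetic carried between steps; '≈' marks a value shown rounded to 6 d.p. or computed from one; I and e_prev carry over from the previous line; the table rounds u and y to 3 d.p., halves away from zero)
n=0: y=0, sp=-3, e=sp−y=-3; I=-3, D=e−e_prev=-3; u=0·(-3)+3/4·(-3)+3/2·(-3)=-6.75; next y=7/10·0+1/4·(-6.75)=-1.6875
n=1: y=-1.6875, sp=-3, e=sp−y=-1.3125; I=-4.3125, D=e−e_prev=1.6875; u=0·(-1.3125)+3/4·(-4.3125)+3/2·1.6875=-0.703125; next y=7/10·(-1.6875)+1/4·(-0.703125)≈-1.357031
n=2: y≈-1.357031, sp=4, e=sp−y≈5.357031; I≈1.044531, D=e−e_prev≈6.669531; u=0·5.357031+3/4·1.044531+3/2·6.669531≈10.787695; next y=7/10·(-1.357031)+1/4·10.787695≈1.747002
n=3: y≈1.747002, sp=4, e=sp−y≈2.252998; I≈3.297529, D=e−e_prev≈-3.104033; u=0·2.252998+3/4·3.297529+3/2·(-3.104033)≈-2.182903; next y=7/10·1.747002+1/4·(-2.182903)≈0.677176
n=4: y≈0.677176, sp=4, e=sp−y≈3.322824; I≈6.620354, D=e−e_prev≈1.069826; u=0·3.322824+3/4·6.620354+3/2·1.069826≈6.570005; next y=7/10·0.677176+1/4·6.570005≈2.116524
n=5: y≈2.116524, sp=4, e=sp−y≈1.883476; I≈8.503830, D=e−e_prev≈-1.439348; u=0·1.883476+3/4·8.503830+3/2·(-1.439348)≈4.218849; next y=7/10·2.116524+1/4·4.218849≈2.536279
n=6: y≈2.536279, sp=4, e=sp−y≈1.463721; I≈9.967550, D=e−e_prev≈-0.419755; u=0·1.463721+3/4·9.967550+3/2·(-0.419755)≈6.846030; next y=7/10·2.536279+1/4·6.846030≈3.486903
n=7: y≈3.486903, sp=4, e=sp−y≈0.513097; I≈10.480647, D=e−e_prev≈-0.950624; u=0·0.513097+3/4·10.480647+3/2·(-0.950624)≈6.434550; next y=7/10·3.486903+1/4·6.434550≈4.049470
n=8: y≈4.049470, sp=4, e=sp−y≈-0.049470; I≈10.431178, D=e−e_prev≈-0.562567; u=0·(-0.049470)+3/4·10.431178+3/2·(-0.562567)≈6.979533; next y=7/10·4.049470+1/4·6.979533≈4.579512
n=9: y≈4.579512, sp=4, e=sp−y≈-0.579512; I≈9.851666, D=e−e_prev≈-0.530042; u=0·(-0.579512)+3/4·9.851666+3/2·(-0.530042)≈6.593686; next y=7/10·4.579512+1/4·6.593686≈4.854080
n=10: y≈4.854080, sp=4, e=sp−y≈-0.854080; I≈8.997586, D=e−e_prev≈-0.274568; u=0·(-0.854080)+3/4·8.997586+3/2·(-0.274568)≈6.336338; next y=7/10·4.854080+1/4·6.336338≈4.981940
n=11: y≈4.981940, sp=4, e=sp−y≈-0.981940; I≈8.015646, D=e−e_prev≈-0.127860; u=0·(-0.981940)+3/4·8.015646+3/2·(-0.127860)≈5.819943; next y=7/10·4.981940+1/4·5.819943≈4.942344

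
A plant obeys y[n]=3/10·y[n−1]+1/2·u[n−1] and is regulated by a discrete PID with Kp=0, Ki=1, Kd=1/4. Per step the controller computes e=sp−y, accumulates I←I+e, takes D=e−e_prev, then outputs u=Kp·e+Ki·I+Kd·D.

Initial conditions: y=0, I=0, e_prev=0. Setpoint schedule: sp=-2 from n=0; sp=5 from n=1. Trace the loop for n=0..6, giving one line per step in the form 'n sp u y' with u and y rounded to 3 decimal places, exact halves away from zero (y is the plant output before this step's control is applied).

0 -2 -2.500 0.000
1 5 6.313 -1.250
2 5 5.461 2.781
3 5 7.708 3.565
4 5 7.641 4.923
5 5 7.590 5.297
6 5 7.277 5.384

(exact arithmetic carried between steps; '≈' marks a value shown rounded to 6 d.p. or computed from one; I and e_prev carry over from the previous line; the table rounds u and y to 3 d.p., halves away from zero)
n=0: y=0, sp=-2, e=sp−y=-2; I=-2, D=e−e_prev=-2; u=0·(-2)+1·(-2)+1/4·(-2)=-2.5; next y=3/10·0+1/2·(-2.5)=-1.25
n=1: y=-1.25, sp=5, e=sp−y=6.25; I=4.25, D=e−e_prev=8.25; u=0·6.25+1·4.25+1/4·8.25=6.3125; next y=3/10·(-1.25)+1/2·6.3125=2.78125
n=2: y=2.78125, sp=5, e=sp−y=2.21875; I=6.46875, D=e−e_prev=-4.03125; u=0·2.21875+1·6.46875+1/4·(-4.03125)≈5.460938; next y=3/10·2.78125+1/2·5.460938≈3.564844
n=3: y≈3.564844, sp=5, e=sp−y≈1.435156; I≈7.903906, D=e−e_prev≈-0.783594; u=0·1.435156+1·7.903906+1/4·(-0.783594)≈7.708008; next y=3/10·3.564844+1/2·7.708008≈4.923457
n=4: y≈4.923457, sp=5, e=sp−y≈0.076543; I≈7.980449, D=e−e_prev≈-1.358613; u=0·0.076543+1·7.980449+1/4·(-1.358613)≈7.640796; next y=3/10·4.923457+1/2·7.640796≈5.297435
n=5: y≈5.297435, sp=5, e=sp−y≈-0.297435; I≈7.683014, D=e−e_prev≈-0.373978; u=0·(-0.297435)+1·7.683014+1/4·(-0.373978)≈7.589520; next y=3/10·5.297435+1/2·7.589520≈5.383990
n=6: y≈5.383990, sp=5, e=sp−y≈-0.383990; I≈7.299024, D=e−e_prev≈-0.086555; u=0·(-0.383990)+1·7.299024+1/4·(-0.086555)≈7.277385; next y=3/10·5.383990+1/2·7.277385≈5.253890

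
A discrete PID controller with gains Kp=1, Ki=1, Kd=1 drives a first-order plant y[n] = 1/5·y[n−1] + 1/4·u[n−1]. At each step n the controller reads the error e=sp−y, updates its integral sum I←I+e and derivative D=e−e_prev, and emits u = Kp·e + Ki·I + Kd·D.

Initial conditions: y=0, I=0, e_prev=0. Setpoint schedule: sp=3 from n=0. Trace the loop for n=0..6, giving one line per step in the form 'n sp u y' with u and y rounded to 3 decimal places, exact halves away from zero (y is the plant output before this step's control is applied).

0 3 9.000 0.000
1 3 2.250 2.250
2 3 8.963 1.013
3 3 5.421 2.443
4 3 9.206 1.844
5 3 7.283 2.670
6 3 9.386 2.355

(exact arithmetic carried between steps; '≈' marks a value shown rounded to 6 d.p. or computed from one; I and e_prev carry over from the previous line; the table rounds u and y to 3 d.p., halves away from zero)
n=0: y=0, sp=3, e=sp−y=3; I=3, D=e−e_prev=3; u=1·3+1·3+1·3=9; next y=1/5·0+1/4·9=2.25
n=1: y=2.25, sp=3, e=sp−y=0.75; I=3.75, D=e−e_prev=-2.25; u=1·0.75+1·3.75+1·(-2.25)=2.25; next y=1/5·2.25+1/4·2.25=1.0125
n=2: y=1.0125, sp=3, e=sp−y=1.9875; I=5.7375, D=e−e_prev=1.2375; u=1·1.9875+1·5.7375+1·1.2375=8.9625; next y=1/5·1.0125+1/4·8.9625=2.443125
n=3: y=2.443125, sp=3, e=sp−y=0.556875; I=6.294375, D=e−e_prev=-1.430625; u=1·0.556875+1·6.294375+1·(-1.430625)=5.420625; next y=1/5·2.443125+1/4·5.420625≈1.843781
n=4: y≈1.843781, sp=3, e=sp−y≈1.156219; I≈7.450594, D=e−e_prev≈0.599344; u=1·1.156219+1·7.450594+1·0.599344≈9.206156; next y=1/5·1.843781+1/4·9.206156≈2.670295
n=5: y≈2.670295, sp=3, e=sp−y≈0.329705; I≈7.780298, D=e−e_prev≈-0.826514; u=1·0.329705+1·7.780298+1·(-0.826514)≈7.283489; next y=1/5·2.670295+1/4·7.283489≈2.354931
n=6: y≈2.354931, sp=3, e=sp−y≈0.645069; I≈8.425367, D=e−e_prev≈0.315364; u=1·0.645069+1·8.425367+1·0.315364≈9.385800; next y=1/5·2.354931+1/4·9.385800≈2.817436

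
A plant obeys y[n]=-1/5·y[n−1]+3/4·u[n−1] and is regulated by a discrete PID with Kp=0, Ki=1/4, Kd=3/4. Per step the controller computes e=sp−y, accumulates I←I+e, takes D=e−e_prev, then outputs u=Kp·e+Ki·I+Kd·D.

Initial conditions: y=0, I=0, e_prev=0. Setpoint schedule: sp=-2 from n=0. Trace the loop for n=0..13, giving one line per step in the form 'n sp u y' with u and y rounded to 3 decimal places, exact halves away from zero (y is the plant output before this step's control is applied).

(exact arithmetic carried between steps; '≈' marks a value shown rounded to 6 d.p. or computed from one; I and e_prev carry over from the previous line; the table rounds u and y to 3 d.p., halves away from zero)
n=0: y=0, sp=-2, e=sp−y=-2; I=-2, D=e−e_prev=-2; u=0·(-2)+1/4·(-2)+3/4·(-2)=-2; next y=-1/5·0+3/4·(-2)=-1.5
n=1: y=-1.5, sp=-2, e=sp−y=-0.5; I=-2.5, D=e−e_prev=1.5; u=0·(-0.5)+1/4·(-2.5)+3/4·1.5=0.5; next y=-1/5·(-1.5)+3/4·0.5=0.675
n=2: y=0.675, sp=-2, e=sp−y=-2.675; I=-5.175, D=e−e_prev=-2.175; u=0·(-2.675)+1/4·(-5.175)+3/4·(-2.175)=-2.925; next y=-1/5·0.675+3/4·(-2.925)=-2.32875
n=3: y=-2.32875, sp=-2, e=sp−y=0.32875; I=-4.84625, D=e−e_prev=3.00375; u=0·0.32875+1/4·(-4.84625)+3/4·3.00375=1.04125; next y=-1/5·(-2.32875)+3/4·1.04125≈1.246688
n=4: y≈1.246688, sp=-2, e=sp−y≈-3.246688; I≈-8.092938, D=e−e_prev≈-3.575438; u=0·(-3.246688)+1/4·(-8.092938)+3/4·(-3.575438)≈-4.704813; next y=-1/5·1.246688+3/4·(-4.704813)≈-3.777947
n=5: y≈-3.777947, sp=-2, e=sp−y≈1.777947; I≈-6.314991, D=e−e_prev≈5.024634; u=0·1.777947+1/4·(-6.314991)+3/4·5.024634≈2.189728; next y=-1/5·(-3.777947)+3/4·2.189728≈2.397885
n=6: y≈2.397885, sp=-2, e=sp−y≈-4.397885; I≈-10.712876, D=e−e_prev≈-6.175832; u=0·(-4.397885)+1/4·(-10.712876)+3/4·(-6.175832)≈-7.310093; next y=-1/5·2.397885+3/4·(-7.310093)≈-5.962147
n=7: y≈-5.962147, sp=-2, e=sp−y≈3.962147; I≈-6.750729, D=e−e_prev≈8.360033; u=0·3.962147+1/4·(-6.750729)+3/4·8.360033≈4.582342; next y=-1/5·(-5.962147)+3/4·4.582342≈4.629186
n=8: y≈4.629186, sp=-2, e=sp−y≈-6.629186; I≈-13.379915, D=e−e_prev≈-10.591333; u=0·(-6.629186)+1/4·(-13.379915)+3/4·(-10.591333)≈-11.288479; next y=-1/5·4.629186+3/4·(-11.288479)≈-9.392196
n=9: y≈-9.392196, sp=-2, e=sp−y≈7.392196; I≈-5.987719, D=e−e_prev≈14.021382; u=0·7.392196+1/4·(-5.987719)+3/4·14.021382≈9.019107; next y=-1/5·(-9.392196)+3/4·9.019107≈8.642769
n=10: y≈8.642769, sp=-2, e=sp−y≈-10.642769; I≈-16.630488, D=e−e_prev≈-18.034965; u=0·(-10.642769)+1/4·(-16.630488)+3/4·(-18.034965)≈-17.683846; next y=-1/5·8.642769+3/4·(-17.683846)≈-14.991439
n=11: y≈-14.991439, sp=-2, e=sp−y≈12.991439; I≈-3.639050, D=e−e_prev≈23.634208; u=0·12.991439+1/4·(-3.639050)+3/4·23.634208≈16.815893; next y=-1/5·(-14.991439)+3/4·16.815893≈15.610208
n=12: y≈15.610208, sp=-2, e=sp−y≈-17.610208; I≈-21.249258, D=e−e_prev≈-30.601646; u=0·(-17.610208)+1/4·(-21.249258)+3/4·(-30.601646)≈-28.263549; next y=-1/5·15.610208+3/4·(-28.263549)≈-24.319703
n=13: y≈-24.319703, sp=-2, e=sp−y≈22.319703; I≈1.070446, D=e−e_prev≈39.929911; u=0·22.319703+1/4·1.070446+3/4·39.929911≈30.215045; next y=-1/5·(-24.319703)+3/4·30.215045≈27.525224

0 -2 -2.000 0.000
1 -2 0.500 -1.500
2 -2 -2.925 0.675
3 -2 1.041 -2.329
4 -2 -4.705 1.247
5 -2 2.190 -3.778
6 -2 -7.310 2.398
7 -2 4.582 -5.962
8 -2 -11.288 4.629
9 -2 9.019 -9.392
10 -2 -17.684 8.643
11 -2 16.816 -14.991
12 -2 -28.264 15.610
13 -2 30.215 -24.320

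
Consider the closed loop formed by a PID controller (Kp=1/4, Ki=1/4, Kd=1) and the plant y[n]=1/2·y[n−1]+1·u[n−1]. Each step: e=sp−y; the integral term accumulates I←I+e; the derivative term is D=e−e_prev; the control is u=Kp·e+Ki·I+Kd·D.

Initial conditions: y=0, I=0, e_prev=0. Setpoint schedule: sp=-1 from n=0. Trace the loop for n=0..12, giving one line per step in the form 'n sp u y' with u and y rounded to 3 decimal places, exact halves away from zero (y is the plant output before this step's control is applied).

0 -1 -1.500 0.000
1 -1 1.500 -1.500
2 -1 -3.250 0.750
3 -1 4.000 -2.875
4 -1 -7.313 2.563
5 -1 10.125 -6.031
6 -1 -16.922 7.109
7 -1 24.906 -13.367
8 -1 -39.863 18.223
9 -1 60.383 -30.752
10 -1 -94.792 45.007
11 -1 145.408 -72.289
12 -1 -226.394 109.264

(exact arithmetic carried between steps; '≈' marks a value shown rounded to 6 d.p. or computed from one; I and e_prev carry over from the previous line; the table rounds u and y to 3 d.p., halves away from zero)
n=0: y=0, sp=-1, e=sp−y=-1; I=-1, D=e−e_prev=-1; u=1/4·(-1)+1/4·(-1)+1·(-1)=-1.5; next y=1/2·0+1·(-1.5)=-1.5
n=1: y=-1.5, sp=-1, e=sp−y=0.5; I=-0.5, D=e−e_prev=1.5; u=1/4·0.5+1/4·(-0.5)+1·1.5=1.5; next y=1/2·(-1.5)+1·1.5=0.75
n=2: y=0.75, sp=-1, e=sp−y=-1.75; I=-2.25, D=e−e_prev=-2.25; u=1/4·(-1.75)+1/4·(-2.25)+1·(-2.25)=-3.25; next y=1/2·0.75+1·(-3.25)=-2.875
n=3: y=-2.875, sp=-1, e=sp−y=1.875; I=-0.375, D=e−e_prev=3.625; u=1/4·1.875+1/4·(-0.375)+1·3.625=4; next y=1/2·(-2.875)+1·4=2.5625
n=4: y=2.5625, sp=-1, e=sp−y=-3.5625; I=-3.9375, D=e−e_prev=-5.4375; u=1/4·(-3.5625)+1/4·(-3.9375)+1·(-5.4375)=-7.3125; next y=1/2·2.5625+1·(-7.3125)=-6.03125
n=5: y=-6.03125, sp=-1, e=sp−y=5.03125; I=1.09375, D=e−e_prev=8.59375; u=1/4·5.03125+1/4·1.09375+1·8.59375=10.125; next y=1/2·(-6.03125)+1·10.125=7.109375
n=6: y=7.109375, sp=-1, e=sp−y=-8.109375; I=-7.015625, D=e−e_prev=-13.140625; u=1/4·(-8.109375)+1/4·(-7.015625)+1·(-13.140625)=-16.921875; next y=1/2·7.109375+1·(-16.921875)≈-13.367188
n=7: y≈-13.367188, sp=-1, e=sp−y≈12.367188; I≈5.351563, D=e−e_prev≈20.476563; u=1/4·12.367188+1/4·5.351563+1·20.476563≈24.90625; next y=1/2·(-13.367188)+1·24.90625≈18.222656
n=8: y≈18.222656, sp=-1, e=sp−y≈-19.222656; I≈-13.871094, D=e−e_prev≈-31.589844; u=1/4·(-19.222656)+1/4·(-13.871094)+1·(-31.589844)≈-39.863281; next y=1/2·18.222656+1·(-39.863281)≈-30.751953
n=9: y≈-30.751953, sp=-1, e=sp−y≈29.751953; I≈15.880859, D=e−e_prev≈48.974609; u=1/4·29.751953+1/4·15.880859+1·48.974609≈60.382813; next y=1/2·(-30.751953)+1·60.382813≈45.006836
n=10: y≈45.006836, sp=-1, e=sp−y≈-46.006836; I≈-30.125977, D=e−e_prev≈-75.758789; u=1/4·(-46.006836)+1/4·(-30.125977)+1·(-75.758789)≈-94.791992; next y=1/2·45.006836+1·(-94.791992)≈-72.288574
n=11: y≈-72.288574, sp=-1, e=sp−y≈71.288574; I≈41.162598, D=e−e_prev≈117.295410; u=1/4·71.288574+1/4·41.162598+1·117.295410≈145.408203; next y=1/2·(-72.288574)+1·145.408203≈109.263916
n=12: y≈109.263916, sp=-1, e=sp−y≈-110.263916; I≈-69.101318, D=e−e_prev≈-181.552490; u=1/4·(-110.263916)+1/4·(-69.101318)+1·(-181.552490)≈-226.393799; next y=1/2·109.263916+1·(-226.393799)≈-171.761841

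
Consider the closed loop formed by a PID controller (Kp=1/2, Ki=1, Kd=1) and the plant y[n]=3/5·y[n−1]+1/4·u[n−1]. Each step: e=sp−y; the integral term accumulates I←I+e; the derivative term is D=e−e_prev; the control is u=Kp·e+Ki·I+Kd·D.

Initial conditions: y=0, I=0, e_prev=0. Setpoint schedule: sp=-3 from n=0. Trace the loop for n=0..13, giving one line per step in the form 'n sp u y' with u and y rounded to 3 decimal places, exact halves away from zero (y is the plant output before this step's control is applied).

(exact arithmetic carried between steps; '≈' marks a value shown rounded to 6 d.p. or computed from one; I and e_prev carry over from the previous line; the table rounds u and y to 3 d.p., halves away from zero)
n=0: y=0, sp=-3, e=sp−y=-3; I=-3, D=e−e_prev=-3; u=1/2·(-3)+1·(-3)+1·(-3)=-7.5; next y=3/5·0+1/4·(-7.5)=-1.875
n=1: y=-1.875, sp=-3, e=sp−y=-1.125; I=-4.125, D=e−e_prev=1.875; u=1/2·(-1.125)+1·(-4.125)+1·1.875=-2.8125; next y=3/5·(-1.875)+1/4·(-2.8125)=-1.828125
n=2: y=-1.828125, sp=-3, e=sp−y=-1.171875; I=-5.296875, D=e−e_prev=-0.046875; u=1/2·(-1.171875)+1·(-5.296875)+1·(-0.046875)≈-5.929688; next y=3/5·(-1.828125)+1/4·(-5.929688)≈-2.579297
n=3: y≈-2.579297, sp=-3, e=sp−y≈-0.420703; I≈-5.717578, D=e−e_prev≈0.751172; u=1/2·(-0.420703)+1·(-5.717578)+1·0.751172≈-5.176758; next y=3/5·(-2.579297)+1/4·(-5.176758)≈-2.841768
n=4: y≈-2.841768, sp=-3, e=sp−y≈-0.158232; I≈-5.875811, D=e−e_prev≈0.262471; u=1/2·(-0.158232)+1·(-5.875811)+1·0.262471≈-5.692456; next y=3/5·(-2.841768)+1/4·(-5.692456)≈-3.128175
n=5: y≈-3.128175, sp=-3, e=sp−y≈0.128175; I≈-5.747636, D=e−e_prev≈0.286407; u=1/2·0.128175+1·(-5.747636)+1·0.286407≈-5.397142; next y=3/5·(-3.128175)+1/4·(-5.397142)≈-3.226190
n=6: y≈-3.226190, sp=-3, e=sp−y≈0.226190; I≈-5.521446, D=e−e_prev≈0.098016; u=1/2·0.226190+1·(-5.521446)+1·0.098016≈-5.310335; next y=3/5·(-3.226190)+1/4·(-5.310335)≈-3.263298
n=7: y≈-3.263298, sp=-3, e=sp−y≈0.263298; I≈-5.258148, D=e−e_prev≈0.037108; u=1/2·0.263298+1·(-5.258148)+1·0.037108≈-5.089391; next y=3/5·(-3.263298)+1/4·(-5.089391)≈-3.230327
n=8: y≈-3.230327, sp=-3, e=sp−y≈0.230327; I≈-5.027821, D=e−e_prev≈-0.032971; u=1/2·0.230327+1·(-5.027821)+1·(-0.032971)≈-4.945629; next y=3/5·(-3.230327)+1/4·(-4.945629)≈-3.174603
n=9: y≈-3.174603, sp=-3, e=sp−y≈0.174603; I≈-4.853218, D=e−e_prev≈-0.055723; u=1/2·0.174603+1·(-4.853218)+1·(-0.055723)≈-4.821640; next y=3/5·(-3.174603)+1/4·(-4.821640)≈-3.110172
n=10: y≈-3.110172, sp=-3, e=sp−y≈0.110172; I≈-4.743046, D=e−e_prev≈-0.064431; u=1/2·0.110172+1·(-4.743046)+1·(-0.064431)≈-4.752392; next y=3/5·(-3.110172)+1/4·(-4.752392)≈-3.054201
n=11: y≈-3.054201, sp=-3, e=sp−y≈0.054201; I≈-4.688845, D=e−e_prev≈-0.055971; u=1/2·0.054201+1·(-4.688845)+1·(-0.055971)≈-4.717715; next y=3/5·(-3.054201)+1/4·(-4.717715)≈-3.011949
n=12: y≈-3.011949, sp=-3, e=sp−y≈0.011949; I≈-4.676896, D=e−e_prev≈-0.042252; u=1/2·0.011949+1·(-4.676896)+1·(-0.042252)≈-4.713172; next y=3/5·(-3.011949)+1/4·(-4.713172)≈-2.985463
n=13: y≈-2.985463, sp=-3, e=sp−y≈-0.014537; I≈-4.691433, D=e−e_prev≈-0.026487; u=1/2·(-0.014537)+1·(-4.691433)+1·(-0.026487)≈-4.725188; next y=3/5·(-2.985463)+1/4·(-4.725188)≈-2.972575

0 -3 -7.500 0.000
1 -3 -2.813 -1.875
2 -3 -5.930 -1.828
3 -3 -5.177 -2.579
4 -3 -5.692 -2.842
5 -3 -5.397 -3.128
6 -3 -5.310 -3.226
7 -3 -5.089 -3.263
8 -3 -4.946 -3.230
9 -3 -4.822 -3.175
10 -3 -4.752 -3.110
11 -3 -4.718 -3.054
12 -3 -4.713 -3.012
13 -3 -4.725 -2.985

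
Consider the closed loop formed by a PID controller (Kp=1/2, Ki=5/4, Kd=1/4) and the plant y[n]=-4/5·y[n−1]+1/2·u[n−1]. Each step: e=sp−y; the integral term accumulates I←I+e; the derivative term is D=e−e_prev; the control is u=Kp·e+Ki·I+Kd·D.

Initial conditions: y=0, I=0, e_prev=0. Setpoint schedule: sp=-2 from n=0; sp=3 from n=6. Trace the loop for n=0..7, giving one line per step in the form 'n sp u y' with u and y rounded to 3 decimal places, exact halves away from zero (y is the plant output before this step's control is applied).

0 -2 -4.000 0.000
1 -2 -2.000 -2.000
2 -2 -7.700 0.600
3 -2 -0.440 -4.330
4 -2 -13.908 3.244
5 -2 7.017 -9.549
6 3 -18.139 11.148
7 3 33.872 -17.988

(exact arithmetic carried between steps; '≈' marks a value shown rounded to 6 d.p. or computed from one; I and e_prev carry over from the previous line; the table rounds u and y to 3 d.p., halves away from zero)
n=0: y=0, sp=-2, e=sp−y=-2; I=-2, D=e−e_prev=-2; u=1/2·(-2)+5/4·(-2)+1/4·(-2)=-4; next y=-4/5·0+1/2·(-4)=-2
n=1: y=-2, sp=-2, e=sp−y=0; I=-2, D=e−e_prev=2; u=1/2·0+5/4·(-2)+1/4·2=-2; next y=-4/5·(-2)+1/2·(-2)=0.6
n=2: y=0.6, sp=-2, e=sp−y=-2.6; I=-4.6, D=e−e_prev=-2.6; u=1/2·(-2.6)+5/4·(-4.6)+1/4·(-2.6)=-7.7; next y=-4/5·0.6+1/2·(-7.7)=-4.33
n=3: y=-4.33, sp=-2, e=sp−y=2.33; I=-2.27, D=e−e_prev=4.93; u=1/2·2.33+5/4·(-2.27)+1/4·4.93=-0.44; next y=-4/5·(-4.33)+1/2·(-0.44)=3.244
n=4: y=3.244, sp=-2, e=sp−y=-5.244; I=-7.514, D=e−e_prev=-7.574; u=1/2·(-5.244)+5/4·(-7.514)+1/4·(-7.574)=-13.908; next y=-4/5·3.244+1/2·(-13.908)=-9.5492
n=5: y=-9.5492, sp=-2, e=sp−y=7.5492; I=0.0352, D=e−e_prev=12.7932; u=1/2·7.5492+5/4·0.0352+1/4·12.7932=7.0169; next y=-4/5·(-9.5492)+1/2·7.0169=11.14781
n=6: y=11.14781, sp=3, e=sp−y=-8.14781; I=-8.11261, D=e−e_prev=-15.69701; u=1/2·(-8.14781)+5/4·(-8.11261)+1/4·(-15.69701)=-18.13892; next y=-4/5·11.14781+1/2·(-18.13892)=-17.987708
n=7: y=-17.987708, sp=3, e=sp−y=20.987708; I=12.875098, D=e−e_prev=29.135518; u=1/2·20.987708+5/4·12.875098+1/4·29.135518=33.871606; next y=-4/5·(-17.987708)+1/2·33.871606≈31.325969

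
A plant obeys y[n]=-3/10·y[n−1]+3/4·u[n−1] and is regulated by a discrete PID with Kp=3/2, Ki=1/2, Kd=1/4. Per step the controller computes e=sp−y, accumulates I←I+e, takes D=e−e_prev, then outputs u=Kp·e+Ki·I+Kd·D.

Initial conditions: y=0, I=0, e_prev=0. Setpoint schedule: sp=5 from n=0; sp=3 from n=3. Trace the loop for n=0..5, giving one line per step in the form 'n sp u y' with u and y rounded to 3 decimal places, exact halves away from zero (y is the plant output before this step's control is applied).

0 5 11.250 0.000
1 5 -6.484 8.438
2 5 29.528 -7.395
3 3 -44.190 24.365
4 3 99.405 -40.452
5 3 -181.142 86.689

(exact arithmetic carried between steps; '≈' marks a value shown rounded to 6 d.p. or computed from one; I and e_prev carry over from the previous line; the table rounds u and y to 3 d.p., halves away from zero)
n=0: y=0, sp=5, e=sp−y=5; I=5, D=e−e_prev=5; u=3/2·5+1/2·5+1/4·5=11.25; next y=-3/10·0+3/4·11.25=8.4375
n=1: y=8.4375, sp=5, e=sp−y=-3.4375; I=1.5625, D=e−e_prev=-8.4375; u=3/2·(-3.4375)+1/2·1.5625+1/4·(-8.4375)=-6.484375; next y=-3/10·8.4375+3/4·(-6.484375)≈-7.394531
n=2: y≈-7.394531, sp=5, e=sp−y≈12.394531; I≈13.957031, D=e−e_prev≈15.832031; u=3/2·12.394531+1/2·13.957031+1/4·15.832031≈29.528320; next y=-3/10·(-7.394531)+3/4·29.528320≈24.364600
n=3: y≈24.364600, sp=3, e=sp−y≈-21.364600; I≈-7.407568, D=e−e_prev≈-33.759131; u=3/2·(-21.364600)+1/2·(-7.407568)+1/4·(-33.759131)≈-44.190466; next y=-3/10·24.364600+3/4·(-44.190466)≈-40.452230
n=4: y≈-40.452230, sp=3, e=sp−y≈43.452230; I≈36.044661, D=e−e_prev≈64.816829; u=3/2·43.452230+1/2·36.044661+1/4·64.816829≈99.404882; next y=-3/10·(-40.452230)+3/4·99.404882≈86.689331
n=5: y≈86.689331, sp=3, e=sp−y≈-83.689331; I≈-47.644669, D=e−e_prev≈-127.141560; u=3/2·(-83.689331)+1/2·(-47.644669)+1/4·(-127.141560)≈-181.141721; next y=-3/10·86.689331+3/4·(-181.141721)≈-161.863090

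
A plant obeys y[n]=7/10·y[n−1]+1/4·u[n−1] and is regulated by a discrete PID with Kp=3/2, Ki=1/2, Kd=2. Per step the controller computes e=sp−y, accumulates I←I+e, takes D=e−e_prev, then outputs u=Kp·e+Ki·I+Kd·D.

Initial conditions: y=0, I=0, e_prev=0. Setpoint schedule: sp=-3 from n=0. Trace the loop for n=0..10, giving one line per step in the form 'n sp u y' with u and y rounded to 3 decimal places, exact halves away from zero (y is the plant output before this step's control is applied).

(exact arithmetic carried between steps; '≈' marks a value shown rounded to 6 d.p. or computed from one; I and e_prev carry over from the previous line; the table rounds u and y to 3 d.p., halves away from zero)
n=0: y=0, sp=-3, e=sp−y=-3; I=-3, D=e−e_prev=-3; u=3/2·(-3)+1/2·(-3)+2·(-3)=-12; next y=7/10·0+1/4·(-12)=-3
n=1: y=-3, sp=-3, e=sp−y=0; I=-3, D=e−e_prev=3; u=3/2·0+1/2·(-3)+2·3=4.5; next y=7/10·(-3)+1/4·4.5=-0.975
n=2: y=-0.975, sp=-3, e=sp−y=-2.025; I=-5.025, D=e−e_prev=-2.025; u=3/2·(-2.025)+1/2·(-5.025)+2·(-2.025)=-9.6; next y=7/10·(-0.975)+1/4·(-9.6)=-3.0825
n=3: y=-3.0825, sp=-3, e=sp−y=0.0825; I=-4.9425, D=e−e_prev=2.1075; u=3/2·0.0825+1/2·(-4.9425)+2·2.1075=1.8675; next y=7/10·(-3.0825)+1/4·1.8675=-1.690875
n=4: y=-1.690875, sp=-3, e=sp−y=-1.309125; I=-6.251625, D=e−e_prev=-1.391625; u=3/2·(-1.309125)+1/2·(-6.251625)+2·(-1.391625)=-7.87275; next y=7/10·(-1.690875)+1/4·(-7.87275)=-3.1518
n=5: y=-3.1518, sp=-3, e=sp−y=0.1518; I=-6.099825, D=e−e_prev=1.460925; u=3/2·0.1518+1/2·(-6.099825)+2·1.460925≈0.099638; next y=7/10·(-3.1518)+1/4·0.099638≈-2.181351
n=6: y≈-2.181351, sp=-3, e=sp−y≈-0.818649; I≈-6.918474, D=e−e_prev≈-0.970449; u=3/2·(-0.818649)+1/2·(-6.918474)+2·(-0.970449)≈-6.62811; next y=7/10·(-2.181351)+1/4·(-6.62811)≈-3.183973
n=7: y≈-3.183973, sp=-3, e=sp−y≈0.183973; I≈-6.734501, D=e−e_prev≈1.002622; u=3/2·0.183973+1/2·(-6.734501)+2·1.002622≈-1.086047; next y=7/10·(-3.183973)+1/4·(-1.086047)≈-2.500293
n=8: y≈-2.500293, sp=-3, e=sp−y≈-0.499707; I≈-7.234209, D=e−e_prev≈-0.683680; u=3/2·(-0.499707)+1/2·(-7.234209)+2·(-0.683680)≈-5.734026; next y=7/10·(-2.500293)+1/4·(-5.734026)≈-3.183711
n=9: y≈-3.183711, sp=-3, e=sp−y≈0.183711; I≈-7.050497, D=e−e_prev≈0.683419; u=3/2·0.183711+1/2·(-7.050497)+2·0.683419≈-1.882844; next y=7/10·(-3.183711)+1/4·(-1.882844)≈-2.699309
n=10: y≈-2.699309, sp=-3, e=sp−y≈-0.300691; I≈-7.351188, D=e−e_prev≈-0.484402; u=3/2·(-0.300691)+1/2·(-7.351188)+2·(-0.484402)≈-5.095435; next y=7/10·(-2.699309)+1/4·(-5.095435)≈-3.163375

0 -3 -12.000 0.000
1 -3 4.500 -3.000
2 -3 -9.600 -0.975
3 -3 1.868 -3.083
4 -3 -7.873 -1.691
5 -3 0.100 -3.152
6 -3 -6.628 -2.181
7 -3 -1.086 -3.184
8 -3 -5.734 -2.500
9 -3 -1.883 -3.184
10 -3 -5.095 -2.699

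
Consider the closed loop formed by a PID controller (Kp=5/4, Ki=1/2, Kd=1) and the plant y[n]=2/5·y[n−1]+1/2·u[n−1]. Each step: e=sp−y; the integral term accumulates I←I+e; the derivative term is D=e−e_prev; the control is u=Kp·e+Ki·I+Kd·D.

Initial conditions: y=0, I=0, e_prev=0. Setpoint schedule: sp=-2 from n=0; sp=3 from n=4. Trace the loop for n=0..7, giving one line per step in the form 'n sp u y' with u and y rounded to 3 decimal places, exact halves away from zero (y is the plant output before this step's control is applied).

0 -2 -5.500 0.000
1 -2 3.063 -2.750
2 -2 -8.061 0.431
3 -2 5.700 -3.858
4 3 1.887 1.307
5 3 2.460 1.466
6 3 2.423 1.817
7 3 3.031 1.938

(exact arithmetic carried between steps; '≈' marks a value shown rounded to 6 d.p. or computed from one; I and e_prev carry over from the previous line; the table rounds u and y to 3 d.p., halves away from zero)
n=0: y=0, sp=-2, e=sp−y=-2; I=-2, D=e−e_prev=-2; u=5/4·(-2)+1/2·(-2)+1·(-2)=-5.5; next y=2/5·0+1/2·(-5.5)=-2.75
n=1: y=-2.75, sp=-2, e=sp−y=0.75; I=-1.25, D=e−e_prev=2.75; u=5/4·0.75+1/2·(-1.25)+1·2.75=3.0625; next y=2/5·(-2.75)+1/2·3.0625=0.43125
n=2: y=0.43125, sp=-2, e=sp−y=-2.43125; I=-3.68125, D=e−e_prev=-3.18125; u=5/4·(-2.43125)+1/2·(-3.68125)+1·(-3.18125)≈-8.060938; next y=2/5·0.43125+1/2·(-8.060938)≈-3.857969
n=3: y≈-3.857969, sp=-2, e=sp−y≈1.857969; I≈-1.823281, D=e−e_prev≈4.289219; u=5/4·1.857969+1/2·(-1.823281)+1·4.289219≈5.700039; next y=2/5·(-3.857969)+1/2·5.700039≈1.306832
n=4: y≈1.306832, sp=3, e=sp−y≈1.693168; I≈-0.130113, D=e−e_prev≈-0.164801; u=5/4·1.693168+1/2·(-0.130113)+1·(-0.164801)≈1.886603; next y=2/5·1.306832+1/2·1.886603≈1.466034
n=5: y≈1.466034, sp=3, e=sp−y≈1.533966; I≈1.403853, D=e−e_prev≈-0.159202; u=5/4·1.533966+1/2·1.403853+1·(-0.159202)≈2.460182; next y=2/5·1.466034+1/2·2.460182≈1.816504
n=6: y≈1.816504, sp=3, e=sp−y≈1.183496; I≈2.587348, D=e−e_prev≈-0.350470; u=5/4·1.183496+1/2·2.587348+1·(-0.350470)≈2.422573; next y=2/5·1.816504+1/2·2.422573≈1.937888
n=7: y≈1.937888, sp=3, e=sp−y≈1.062112; I≈3.649460, D=e−e_prev≈-0.121384; u=5/4·1.062112+1/2·3.649460+1·(-0.121384)≈3.030986; next y=2/5·1.937888+1/2·3.030986≈2.290648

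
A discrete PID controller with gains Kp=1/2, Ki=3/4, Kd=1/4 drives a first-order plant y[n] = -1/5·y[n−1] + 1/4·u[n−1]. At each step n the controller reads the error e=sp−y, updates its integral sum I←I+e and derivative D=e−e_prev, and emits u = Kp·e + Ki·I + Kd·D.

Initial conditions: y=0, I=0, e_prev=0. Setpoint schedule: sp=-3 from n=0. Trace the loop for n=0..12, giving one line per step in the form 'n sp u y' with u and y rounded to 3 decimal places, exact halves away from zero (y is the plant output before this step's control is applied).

(exact arithmetic carried between steps; '≈' marks a value shown rounded to 6 d.p. or computed from one; I and e_prev carry over from the previous line; the table rounds u and y to 3 d.p., halves away from zero)
n=0: y=0, sp=-3, e=sp−y=-3; I=-3, D=e−e_prev=-3; u=1/2·(-3)+3/4·(-3)+1/4·(-3)=-4.5; next y=-1/5·0+1/4·(-4.5)=-1.125
n=1: y=-1.125, sp=-3, e=sp−y=-1.875; I=-4.875, D=e−e_prev=1.125; u=1/2·(-1.875)+3/4·(-4.875)+1/4·1.125=-4.3125; next y=-1/5·(-1.125)+1/4·(-4.3125)=-0.853125
n=2: y=-0.853125, sp=-3, e=sp−y=-2.146875; I=-7.021875, D=e−e_prev=-0.271875; u=1/2·(-2.146875)+3/4·(-7.021875)+1/4·(-0.271875)≈-6.407813; next y=-1/5·(-0.853125)+1/4·(-6.407813)≈-1.431328
n=3: y≈-1.431328, sp=-3, e=sp−y≈-1.568672; I≈-8.590547, D=e−e_prev≈0.578203; u=1/2·(-1.568672)+3/4·(-8.590547)+1/4·0.578203≈-7.082695; next y=-1/5·(-1.431328)+1/4·(-7.082695)≈-1.484408
n=4: y≈-1.484408, sp=-3, e=sp−y≈-1.515592; I≈-10.106139, D=e−e_prev≈0.053080; u=1/2·(-1.515592)+3/4·(-10.106139)+1/4·0.053080≈-8.324130; next y=-1/5·(-1.484408)+1/4·(-8.324130)≈-1.784151
n=5: y≈-1.784151, sp=-3, e=sp−y≈-1.215849; I≈-11.321988, D=e−e_prev≈0.299743; u=1/2·(-1.215849)+3/4·(-11.321988)+1/4·0.299743≈-9.024480; next y=-1/5·(-1.784151)+1/4·(-9.024480)≈-1.899290
n=6: y≈-1.899290, sp=-3, e=sp−y≈-1.100710; I≈-12.422698, D=e−e_prev≈0.115139; u=1/2·(-1.100710)+3/4·(-12.422698)+1/4·0.115139≈-9.838594; next y=-1/5·(-1.899290)+1/4·(-9.838594)≈-2.079791
n=7: y≈-2.079791, sp=-3, e=sp−y≈-0.920209; I≈-13.342908, D=e−e_prev≈0.180501; u=1/2·(-0.920209)+3/4·(-13.342908)+1/4·0.180501≈-10.422160; next y=-1/5·(-2.079791)+1/4·(-10.422160)≈-2.189582
n=8: y≈-2.189582, sp=-3, e=sp−y≈-0.810418; I≈-14.153326, D=e−e_prev≈0.109791; u=1/2·(-0.810418)+3/4·(-14.153326)+1/4·0.109791≈-10.992755; next y=-1/5·(-2.189582)+1/4·(-10.992755)≈-2.310272
n=9: y≈-2.310272, sp=-3, e=sp−y≈-0.689728; I≈-14.843053, D=e−e_prev≈0.120691; u=1/2·(-0.689728)+3/4·(-14.843053)+1/4·0.120691≈-11.446981; next y=-1/5·(-2.310272)+1/4·(-11.446981)≈-2.399691
n=10: y≈-2.399691, sp=-3, e=sp−y≈-0.600309; I≈-15.443362, D=e−e_prev≈0.089418; u=1/2·(-0.600309)+3/4·(-15.443362)+1/4·0.089418≈-11.860322; next y=-1/5·(-2.399691)+1/4·(-11.860322)≈-2.485142
n=11: y≈-2.485142, sp=-3, e=sp−y≈-0.514858; I≈-15.958220, D=e−e_prev≈0.085452; u=1/2·(-0.514858)+3/4·(-15.958220)+1/4·0.085452≈-12.204731; next y=-1/5·(-2.485142)+1/4·(-12.204731)≈-2.554154
n=12: y≈-2.554154, sp=-3, e=sp−y≈-0.445846; I≈-16.404066, D=e−e_prev≈0.069012; u=1/2·(-0.445846)+3/4·(-16.404066)+1/4·0.069012≈-12.508719; next y=-1/5·(-2.554154)+1/4·(-12.508719)≈-2.616349

0 -3 -4.500 0.000
1 -3 -4.313 -1.125
2 -3 -6.408 -0.853
3 -3 -7.083 -1.431
4 -3 -8.324 -1.484
5 -3 -9.024 -1.784
6 -3 -9.839 -1.899
7 -3 -10.422 -2.080
8 -3 -10.993 -2.190
9 -3 -11.447 -2.310
10 -3 -11.860 -2.400
11 -3 -12.205 -2.485
12 -3 -12.509 -2.554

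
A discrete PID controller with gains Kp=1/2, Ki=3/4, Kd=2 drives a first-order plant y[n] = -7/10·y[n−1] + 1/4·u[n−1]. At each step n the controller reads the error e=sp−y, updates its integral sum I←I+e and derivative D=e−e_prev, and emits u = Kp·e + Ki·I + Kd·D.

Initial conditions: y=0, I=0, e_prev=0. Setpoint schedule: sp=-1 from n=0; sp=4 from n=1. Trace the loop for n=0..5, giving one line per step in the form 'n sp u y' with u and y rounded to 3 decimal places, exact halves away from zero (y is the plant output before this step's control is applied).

0 -1 -3.250 0.000
1 4 16.891 -0.813
2 4 -9.338 4.791
3 4 35.336 -5.688
4 4 -38.496 12.816
5 4 93.986 -18.595

(exact arithmetic carried between steps; '≈' marks a value shown rounded to 6 d.p. or computed from one; I and e_prev carry over from the previous line; the table rounds u and y to 3 d.p., halves away from zero)
n=0: y=0, sp=-1, e=sp−y=-1; I=-1, D=e−e_prev=-1; u=1/2·(-1)+3/4·(-1)+2·(-1)=-3.25; next y=-7/10·0+1/4·(-3.25)=-0.8125
n=1: y=-0.8125, sp=4, e=sp−y=4.8125; I=3.8125, D=e−e_prev=5.8125; u=1/2·4.8125+3/4·3.8125+2·5.8125=16.890625; next y=-7/10·(-0.8125)+1/4·16.890625≈4.791406
n=2: y≈4.791406, sp=4, e=sp−y≈-0.791406; I≈3.021094, D=e−e_prev≈-5.603906; u=1/2·(-0.791406)+3/4·3.021094+2·(-5.603906)≈-9.337695; next y=-7/10·4.791406+1/4·(-9.337695)≈-5.688408
n=3: y≈-5.688408, sp=4, e=sp−y≈9.688408; I≈12.709502, D=e−e_prev≈10.479814; u=1/2·9.688408+3/4·12.709502+2·10.479814≈35.335959; next y=-7/10·(-5.688408)+1/4·35.335959≈12.815876
n=4: y≈12.815876, sp=4, e=sp−y≈-8.815876; I≈3.893626, D=e−e_prev≈-18.504284; u=1/2·(-8.815876)+3/4·3.893626+2·(-18.504284)≈-38.496286; next y=-7/10·12.815876+1/4·(-38.496286)≈-18.595184
n=5: y≈-18.595184, sp=4, e=sp−y≈22.595184; I≈26.488811, D=e−e_prev≈31.411060; u=1/2·22.595184+3/4·26.488811+2·31.411060≈93.986320; next y=-7/10·(-18.595184)+1/4·93.986320≈36.513209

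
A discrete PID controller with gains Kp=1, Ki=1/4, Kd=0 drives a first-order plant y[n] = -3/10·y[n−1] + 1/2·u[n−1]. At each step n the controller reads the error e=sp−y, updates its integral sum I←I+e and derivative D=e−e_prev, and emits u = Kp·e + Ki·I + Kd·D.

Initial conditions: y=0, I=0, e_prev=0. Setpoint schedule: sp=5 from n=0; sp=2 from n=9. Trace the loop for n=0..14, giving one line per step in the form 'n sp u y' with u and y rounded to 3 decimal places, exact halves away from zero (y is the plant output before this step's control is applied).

0 5 6.250 0.000
1 5 3.594 3.125
2 5 6.895 0.859
3 5 5.017 3.189
4 5 7.517 1.552
5 5 6.202 3.293
6 5 8.104 2.113
7 5 7.195 3.418
8 5 8.648 2.572
9 2 4.279 3.552
10 2 6.989 1.074
11 2 4.598 3.172
12 2 6.586 1.347
13 2 4.822 2.889
14 2 6.280 1.544

(exact arithmetic carried between steps; '≈' marks a value shown rounded to 6 d.p. or computed from one; I and e_prev carry over from the previous line; the table rounds u and y to 3 d.p., halves away from zero)
n=0: y=0, sp=5, e=sp−y=5; I=5, D=e−e_prev=5; u=1·5+1/4·5+0·5=6.25; next y=-3/10·0+1/2·6.25=3.125
n=1: y=3.125, sp=5, e=sp−y=1.875; I=6.875, D=e−e_prev=-3.125; u=1·1.875+1/4·6.875+0·(-3.125)=3.59375; next y=-3/10·3.125+1/2·3.59375=0.859375
n=2: y=0.859375, sp=5, e=sp−y=4.140625; I=11.015625, D=e−e_prev=2.265625; u=1·4.140625+1/4·11.015625+0·2.265625≈6.894531; next y=-3/10·0.859375+1/2·6.894531≈3.189453
n=3: y≈3.189453, sp=5, e=sp−y≈1.810547; I≈12.826172, D=e−e_prev≈-2.330078; u=1·1.810547+1/4·12.826172+0·(-2.330078)≈5.017090; next y=-3/10·3.189453+1/2·5.017090≈1.551709
n=4: y≈1.551709, sp=5, e=sp−y≈3.448291; I≈16.274463, D=e−e_prev≈1.637744; u=1·3.448291+1/4·16.274463+0·1.637744≈7.516907; next y=-3/10·1.551709+1/2·7.516907≈3.292941
n=5: y≈3.292941, sp=5, e=sp−y≈1.707059; I≈17.981522, D=e−e_prev≈-1.741232; u=1·1.707059+1/4·17.981522+0·(-1.741232)≈6.202440; next y=-3/10·3.292941+1/2·6.202440≈2.113338
n=6: y≈2.113338, sp=5, e=sp−y≈2.886662; I≈20.868184, D=e−e_prev≈1.179603; u=1·2.886662+1/4·20.868184+0·1.179603≈8.103708; next y=-3/10·2.113338+1/2·8.103708≈3.417853
n=7: y≈3.417853, sp=5, e=sp−y≈1.582147; I≈22.450332, D=e−e_prev≈-1.304515; u=1·1.582147+1/4·22.450332+0·(-1.304515)≈7.194730; next y=-3/10·3.417853+1/2·7.194730≈2.572009
n=8: y≈2.572009, sp=5, e=sp−y≈2.427991; I≈24.878322, D=e−e_prev≈0.845844; u=1·2.427991+1/4·24.878322+0·0.845844≈8.647571; next y=-3/10·2.572009+1/2·8.647571≈3.552183
n=9: y≈3.552183, sp=2, e=sp−y≈-1.552183; I≈23.326139, D=e−e_prev≈-3.980174; u=1·(-1.552183)+1/4·23.326139+0·(-3.980174)≈4.279352; next y=-3/10·3.552183+1/2·4.279352≈1.074021
n=10: y≈1.074021, sp=2, e=sp−y≈0.925979; I≈24.252118, D=e−e_prev≈2.478162; u=1·0.925979+1/4·24.252118+0·2.478162≈6.989009; next y=-3/10·1.074021+1/2·6.989009≈3.172298
n=11: y≈3.172298, sp=2, e=sp−y≈-1.172298; I≈23.079820, D=e−e_prev≈-2.098277; u=1·(-1.172298)+1/4·23.079820+0·(-2.098277)≈4.597657; next y=-3/10·3.172298+1/2·4.597657≈1.347139
n=12: y≈1.347139, sp=2, e=sp−y≈0.652861; I≈23.732681, D=e−e_prev≈1.825159; u=1·0.652861+1/4·23.732681+0·1.825159≈6.586031; next y=-3/10·1.347139+1/2·6.586031≈2.888874
n=13: y≈2.888874, sp=2, e=sp−y≈-0.888874; I≈22.843807, D=e−e_prev≈-1.541735; u=1·(-0.888874)+1/4·22.843807+0·(-1.541735)≈4.822078; next y=-3/10·2.888874+1/2·4.822078≈1.544377
n=14: y≈1.544377, sp=2, e=sp−y≈0.455623; I≈23.299431, D=e−e_prev≈1.344497; u=1·0.455623+1/4·23.299431+0·1.344497≈6.280481; next y=-3/10·1.544377+1/2·6.280481≈2.676927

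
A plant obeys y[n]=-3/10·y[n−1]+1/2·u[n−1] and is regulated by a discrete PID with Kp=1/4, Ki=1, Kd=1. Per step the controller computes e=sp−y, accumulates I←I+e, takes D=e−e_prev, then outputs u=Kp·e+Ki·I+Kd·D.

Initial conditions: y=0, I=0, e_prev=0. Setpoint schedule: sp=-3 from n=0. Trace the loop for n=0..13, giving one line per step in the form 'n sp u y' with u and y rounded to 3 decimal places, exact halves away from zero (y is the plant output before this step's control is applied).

(exact arithmetic carried between steps; '≈' marks a value shown rounded to 6 d.p. or computed from one; I and e_prev carry over from the previous line; the table rounds u and y to 3 d.p., halves away from zero)
n=0: y=0, sp=-3, e=sp−y=-3; I=-3, D=e−e_prev=-3; u=1/4·(-3)+1·(-3)+1·(-3)=-6.75; next y=-3/10·0+1/2·(-6.75)=-3.375
n=1: y=-3.375, sp=-3, e=sp−y=0.375; I=-2.625, D=e−e_prev=3.375; u=1/4·0.375+1·(-2.625)+1·3.375=0.84375; next y=-3/10·(-3.375)+1/2·0.84375=1.434375
n=2: y=1.434375, sp=-3, e=sp−y=-4.434375; I=-7.059375, D=e−e_prev=-4.809375; u=1/4·(-4.434375)+1·(-7.059375)+1·(-4.809375)≈-12.977344; next y=-3/10·1.434375+1/2·(-12.977344)≈-6.918984
n=3: y≈-6.918984, sp=-3, e=sp−y≈3.918984; I≈-3.140391, D=e−e_prev≈8.353359; u=1/4·3.918984+1·(-3.140391)+1·8.353359≈6.192715; next y=-3/10·(-6.918984)+1/2·6.192715≈5.172053
n=4: y≈5.172053, sp=-3, e=sp−y≈-8.172053; I≈-11.312443, D=e−e_prev≈-12.091037; u=1/4·(-8.172053)+1·(-11.312443)+1·(-12.091037)≈-25.446494; next y=-3/10·5.172053+1/2·(-25.446494)≈-14.274863
n=5: y≈-14.274863, sp=-3, e=sp−y≈11.274863; I≈-0.037581, D=e−e_prev≈19.446915; u=1/4·11.274863+1·(-0.037581)+1·19.446915≈22.228050; next y=-3/10·(-14.274863)+1/2·22.228050≈15.396484
n=6: y≈15.396484, sp=-3, e=sp−y≈-18.396484; I≈-18.434065, D=e−e_prev≈-29.671347; u=1/4·(-18.396484)+1·(-18.434065)+1·(-29.671347)≈-52.704532; next y=-3/10·15.396484+1/2·(-52.704532)≈-30.971211
n=7: y≈-30.971211, sp=-3, e=sp−y≈27.971211; I≈9.537147, D=e−e_prev≈46.367695; u=1/4·27.971211+1·9.537147+1·46.367695≈62.897645; next y=-3/10·(-30.971211)+1/2·62.897645≈40.740186
n=8: y≈40.740186, sp=-3, e=sp−y≈-43.740186; I≈-34.203039, D=e−e_prev≈-71.711397; u=1/4·(-43.740186)+1·(-34.203039)+1·(-71.711397)≈-116.849483; next y=-3/10·40.740186+1/2·(-116.849483)≈-70.646797
n=9: y≈-70.646797, sp=-3, e=sp−y≈67.646797; I≈33.443758, D=e−e_prev≈111.386983; u=1/4·67.646797+1·33.443758+1·111.386983≈161.742440; next y=-3/10·(-70.646797)+1/2·161.742440≈102.065259
n=10: y≈102.065259, sp=-3, e=sp−y≈-105.065259; I≈-71.621501, D=e−e_prev≈-172.712056; u=1/4·(-105.065259)+1·(-71.621501)+1·(-172.712056)≈-270.599872; next y=-3/10·102.065259+1/2·(-270.599872)≈-165.919514
n=11: y≈-165.919514, sp=-3, e=sp−y≈162.919514; I≈91.298013, D=e−e_prev≈267.984773; u=1/4·162.919514+1·91.298013+1·267.984773≈400.012664; next y=-3/10·(-165.919514)+1/2·400.012664≈249.782186
n=12: y≈249.782186, sp=-3, e=sp−y≈-252.782186; I≈-161.484174, D=e−e_prev≈-415.701700; u=1/4·(-252.782186)+1·(-161.484174)+1·(-415.701700)≈-640.381420; next y=-3/10·249.782186+1/2·(-640.381420)≈-395.125366
n=13: y≈-395.125366, sp=-3, e=sp−y≈392.125366; I≈230.641192, D=e−e_prev≈644.907552; u=1/4·392.125366+1·230.641192+1·644.907552≈973.580086; next y=-3/10·(-395.125366)+1/2·973.580086≈605.327653

0 -3 -6.750 0.000
1 -3 0.844 -3.375
2 -3 -12.977 1.434
3 -3 6.193 -6.919
4 -3 -25.446 5.172
5 -3 22.228 -14.275
6 -3 -52.705 15.396
7 -3 62.898 -30.971
8 -3 -116.849 40.740
9 -3 161.742 -70.647
10 -3 -270.600 102.065
11 -3 400.013 -165.920
12 -3 -640.381 249.782
13 -3 973.580 -395.125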